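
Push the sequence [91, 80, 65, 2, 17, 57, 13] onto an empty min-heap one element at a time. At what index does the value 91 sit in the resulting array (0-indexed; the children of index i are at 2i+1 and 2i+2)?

Insert 91:
  append 91 at index 0 → [91] (no swap needed)
Insert 80:
  append 80 at index 1 → [91, 80]
  80 < parent 91 at index 0, swap → [80, 91]
Insert 65:
  append 65 at index 2 → [80, 91, 65]
  65 < parent 80 at index 0, swap → [65, 91, 80]
Insert 2:
  append 2 at index 3 → [65, 91, 80, 2]
  2 < parent 91 at index 1, swap → [65, 2, 80, 91]
  2 < parent 65 at index 0, swap → [2, 65, 80, 91]
Insert 17:
  append 17 at index 4 → [2, 65, 80, 91, 17]
  17 < parent 65 at index 1, swap → [2, 17, 80, 91, 65]
Insert 57:
  append 57 at index 5 → [2, 17, 80, 91, 65, 57]
  57 < parent 80 at index 2, swap → [2, 17, 57, 91, 65, 80]
Insert 13:
  append 13 at index 6 → [2, 17, 57, 91, 65, 80, 13]
  13 < parent 57 at index 2, swap → [2, 17, 13, 91, 65, 80, 57]
resulting array: [2, 17, 13, 91, 65, 80, 57]

3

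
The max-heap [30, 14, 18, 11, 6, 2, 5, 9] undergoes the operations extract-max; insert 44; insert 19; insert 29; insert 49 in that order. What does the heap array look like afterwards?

[49, 44, 9, 18, 29, 2, 5, 11, 14, 6, 19]

extract-max → returns 30:
  remove root 30; move last element 9 to root → [9, 14, 18, 11, 6, 2, 5]
  9 vs larger child 18 at index 2, swap → [18, 14, 9, 11, 6, 2, 5]
insert 44:
  append 44 at index 7 → [18, 14, 9, 11, 6, 2, 5, 44]
  44 > parent 11 at index 3, swap → [18, 14, 9, 44, 6, 2, 5, 11]
  44 > parent 14 at index 1, swap → [18, 44, 9, 14, 6, 2, 5, 11]
  44 > parent 18 at index 0, swap → [44, 18, 9, 14, 6, 2, 5, 11]
insert 19:
  append 19 at index 8 → [44, 18, 9, 14, 6, 2, 5, 11, 19]
  19 > parent 14 at index 3, swap → [44, 18, 9, 19, 6, 2, 5, 11, 14]
  19 > parent 18 at index 1, swap → [44, 19, 9, 18, 6, 2, 5, 11, 14]
insert 29:
  append 29 at index 9 → [44, 19, 9, 18, 6, 2, 5, 11, 14, 29]
  29 > parent 6 at index 4, swap → [44, 19, 9, 18, 29, 2, 5, 11, 14, 6]
  29 > parent 19 at index 1, swap → [44, 29, 9, 18, 19, 2, 5, 11, 14, 6]
insert 49:
  append 49 at index 10 → [44, 29, 9, 18, 19, 2, 5, 11, 14, 6, 49]
  49 > parent 19 at index 4, swap → [44, 29, 9, 18, 49, 2, 5, 11, 14, 6, 19]
  49 > parent 29 at index 1, swap → [44, 49, 9, 18, 29, 2, 5, 11, 14, 6, 19]
  49 > parent 44 at index 0, swap → [49, 44, 9, 18, 29, 2, 5, 11, 14, 6, 19]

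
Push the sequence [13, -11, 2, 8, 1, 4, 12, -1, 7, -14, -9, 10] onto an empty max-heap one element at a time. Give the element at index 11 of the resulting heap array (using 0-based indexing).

2

Insert 13:
  append 13 at index 0 → [13] (no swap needed)
Insert -11:
  append -11 at index 1 → [13, -11] (no swap needed)
Insert 2:
  append 2 at index 2 → [13, -11, 2] (no swap needed)
Insert 8:
  append 8 at index 3 → [13, -11, 2, 8]
  8 > parent -11 at index 1, swap → [13, 8, 2, -11]
Insert 1:
  append 1 at index 4 → [13, 8, 2, -11, 1] (no swap needed)
Insert 4:
  append 4 at index 5 → [13, 8, 2, -11, 1, 4]
  4 > parent 2 at index 2, swap → [13, 8, 4, -11, 1, 2]
Insert 12:
  append 12 at index 6 → [13, 8, 4, -11, 1, 2, 12]
  12 > parent 4 at index 2, swap → [13, 8, 12, -11, 1, 2, 4]
Insert -1:
  append -1 at index 7 → [13, 8, 12, -11, 1, 2, 4, -1]
  -1 > parent -11 at index 3, swap → [13, 8, 12, -1, 1, 2, 4, -11]
Insert 7:
  append 7 at index 8 → [13, 8, 12, -1, 1, 2, 4, -11, 7]
  7 > parent -1 at index 3, swap → [13, 8, 12, 7, 1, 2, 4, -11, -1]
Insert -14:
  append -14 at index 9 → [13, 8, 12, 7, 1, 2, 4, -11, -1, -14] (no swap needed)
Insert -9:
  append -9 at index 10 → [13, 8, 12, 7, 1, 2, 4, -11, -1, -14, -9] (no swap needed)
Insert 10:
  append 10 at index 11 → [13, 8, 12, 7, 1, 2, 4, -11, -1, -14, -9, 10]
  10 > parent 2 at index 5, swap → [13, 8, 12, 7, 1, 10, 4, -11, -1, -14, -9, 2]
resulting array: [13, 8, 12, 7, 1, 10, 4, -11, -1, -14, -9, 2]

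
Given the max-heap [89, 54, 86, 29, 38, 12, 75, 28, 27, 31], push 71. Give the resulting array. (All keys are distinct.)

append 71 at index 10 → [89, 54, 86, 29, 38, 12, 75, 28, 27, 31, 71]
71 > parent 38 at index 4, swap → [89, 54, 86, 29, 71, 12, 75, 28, 27, 31, 38]
71 > parent 54 at index 1, swap → [89, 71, 86, 29, 54, 12, 75, 28, 27, 31, 38]

[89, 71, 86, 29, 54, 12, 75, 28, 27, 31, 38]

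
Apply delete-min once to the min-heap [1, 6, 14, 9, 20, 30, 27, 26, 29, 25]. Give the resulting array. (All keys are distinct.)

[6, 9, 14, 25, 20, 30, 27, 26, 29]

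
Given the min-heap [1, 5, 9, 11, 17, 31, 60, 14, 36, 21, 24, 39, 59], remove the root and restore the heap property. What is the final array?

[5, 11, 9, 14, 17, 31, 60, 59, 36, 21, 24, 39]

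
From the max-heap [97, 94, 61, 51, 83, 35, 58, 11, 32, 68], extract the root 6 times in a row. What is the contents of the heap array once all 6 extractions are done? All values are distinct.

[51, 32, 35, 11]

extract-max #1 returns 97:
  remove root 97; move last element 68 to root → [68, 94, 61, 51, 83, 35, 58, 11, 32]
  68 vs larger child 94 at index 1, swap → [94, 68, 61, 51, 83, 35, 58, 11, 32]
  68 vs larger child 83 at index 4, swap → [94, 83, 61, 51, 68, 35, 58, 11, 32]
extract-max #2 returns 94:
  remove root 94; move last element 32 to root → [32, 83, 61, 51, 68, 35, 58, 11]
  32 vs larger child 83 at index 1, swap → [83, 32, 61, 51, 68, 35, 58, 11]
  32 vs larger child 68 at index 4, swap → [83, 68, 61, 51, 32, 35, 58, 11]
extract-max #3 returns 83:
  remove root 83; move last element 11 to root → [11, 68, 61, 51, 32, 35, 58]
  11 vs larger child 68 at index 1, swap → [68, 11, 61, 51, 32, 35, 58]
  11 vs larger child 51 at index 3, swap → [68, 51, 61, 11, 32, 35, 58]
extract-max #4 returns 68:
  remove root 68; move last element 58 to root → [58, 51, 61, 11, 32, 35]
  58 vs larger child 61 at index 2, swap → [61, 51, 58, 11, 32, 35]
extract-max #5 returns 61:
  remove root 61; move last element 35 to root → [35, 51, 58, 11, 32]
  35 vs larger child 58 at index 2, swap → [58, 51, 35, 11, 32]
extract-max #6 returns 58:
  remove root 58; move last element 32 to root → [32, 51, 35, 11]
  32 vs larger child 51 at index 1, swap → [51, 32, 35, 11]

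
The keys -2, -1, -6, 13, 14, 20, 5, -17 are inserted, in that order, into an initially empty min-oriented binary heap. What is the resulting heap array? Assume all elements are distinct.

[-17, -6, -2, -1, 14, 20, 5, 13]

Insert -2:
  append -2 at index 0 → [-2] (no swap needed)
Insert -1:
  append -1 at index 1 → [-2, -1] (no swap needed)
Insert -6:
  append -6 at index 2 → [-2, -1, -6]
  -6 < parent -2 at index 0, swap → [-6, -1, -2]
Insert 13:
  append 13 at index 3 → [-6, -1, -2, 13] (no swap needed)
Insert 14:
  append 14 at index 4 → [-6, -1, -2, 13, 14] (no swap needed)
Insert 20:
  append 20 at index 5 → [-6, -1, -2, 13, 14, 20] (no swap needed)
Insert 5:
  append 5 at index 6 → [-6, -1, -2, 13, 14, 20, 5] (no swap needed)
Insert -17:
  append -17 at index 7 → [-6, -1, -2, 13, 14, 20, 5, -17]
  -17 < parent 13 at index 3, swap → [-6, -1, -2, -17, 14, 20, 5, 13]
  -17 < parent -1 at index 1, swap → [-6, -17, -2, -1, 14, 20, 5, 13]
  -17 < parent -6 at index 0, swap → [-17, -6, -2, -1, 14, 20, 5, 13]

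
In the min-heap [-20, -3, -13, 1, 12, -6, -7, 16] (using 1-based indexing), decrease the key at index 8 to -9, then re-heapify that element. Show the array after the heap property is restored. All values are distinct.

set index 8 from 16 to -9 → [-20, -3, -13, 1, 12, -6, -7, -9]
-9 < parent 1 at index 4, swap → [-20, -3, -13, -9, 12, -6, -7, 1]
-9 < parent -3 at index 2, swap → [-20, -9, -13, -3, 12, -6, -7, 1]

[-20, -9, -13, -3, 12, -6, -7, 1]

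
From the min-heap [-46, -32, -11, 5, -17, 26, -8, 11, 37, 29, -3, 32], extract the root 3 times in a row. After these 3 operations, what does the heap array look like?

extract-min #1 returns -46:
  remove root -46; move last element 32 to root → [32, -32, -11, 5, -17, 26, -8, 11, 37, 29, -3]
  32 vs smaller child -32 at index 1, swap → [-32, 32, -11, 5, -17, 26, -8, 11, 37, 29, -3]
  32 vs smaller child -17 at index 4, swap → [-32, -17, -11, 5, 32, 26, -8, 11, 37, 29, -3]
  32 vs smaller child -3 at index 10, swap → [-32, -17, -11, 5, -3, 26, -8, 11, 37, 29, 32]
extract-min #2 returns -32:
  remove root -32; move last element 32 to root → [32, -17, -11, 5, -3, 26, -8, 11, 37, 29]
  32 vs smaller child -17 at index 1, swap → [-17, 32, -11, 5, -3, 26, -8, 11, 37, 29]
  32 vs smaller child -3 at index 4, swap → [-17, -3, -11, 5, 32, 26, -8, 11, 37, 29]
  32 vs only child 29 at index 9, swap → [-17, -3, -11, 5, 29, 26, -8, 11, 37, 32]
extract-min #3 returns -17:
  remove root -17; move last element 32 to root → [32, -3, -11, 5, 29, 26, -8, 11, 37]
  32 vs smaller child -11 at index 2, swap → [-11, -3, 32, 5, 29, 26, -8, 11, 37]
  32 vs smaller child -8 at index 6, swap → [-11, -3, -8, 5, 29, 26, 32, 11, 37]

[-11, -3, -8, 5, 29, 26, 32, 11, 37]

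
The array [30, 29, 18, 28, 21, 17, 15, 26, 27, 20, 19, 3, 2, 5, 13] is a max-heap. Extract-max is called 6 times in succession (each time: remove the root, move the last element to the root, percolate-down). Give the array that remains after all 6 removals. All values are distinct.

extract-max #1 returns 30:
  remove root 30; move last element 13 to root → [13, 29, 18, 28, 21, 17, 15, 26, 27, 20, 19, 3, 2, 5]
  13 vs larger child 29 at index 1, swap → [29, 13, 18, 28, 21, 17, 15, 26, 27, 20, 19, 3, 2, 5]
  13 vs larger child 28 at index 3, swap → [29, 28, 18, 13, 21, 17, 15, 26, 27, 20, 19, 3, 2, 5]
  13 vs larger child 27 at index 8, swap → [29, 28, 18, 27, 21, 17, 15, 26, 13, 20, 19, 3, 2, 5]
extract-max #2 returns 29:
  remove root 29; move last element 5 to root → [5, 28, 18, 27, 21, 17, 15, 26, 13, 20, 19, 3, 2]
  5 vs larger child 28 at index 1, swap → [28, 5, 18, 27, 21, 17, 15, 26, 13, 20, 19, 3, 2]
  5 vs larger child 27 at index 3, swap → [28, 27, 18, 5, 21, 17, 15, 26, 13, 20, 19, 3, 2]
  5 vs larger child 26 at index 7, swap → [28, 27, 18, 26, 21, 17, 15, 5, 13, 20, 19, 3, 2]
extract-max #3 returns 28:
  remove root 28; move last element 2 to root → [2, 27, 18, 26, 21, 17, 15, 5, 13, 20, 19, 3]
  2 vs larger child 27 at index 1, swap → [27, 2, 18, 26, 21, 17, 15, 5, 13, 20, 19, 3]
  2 vs larger child 26 at index 3, swap → [27, 26, 18, 2, 21, 17, 15, 5, 13, 20, 19, 3]
  2 vs larger child 13 at index 8, swap → [27, 26, 18, 13, 21, 17, 15, 5, 2, 20, 19, 3]
extract-max #4 returns 27:
  remove root 27; move last element 3 to root → [3, 26, 18, 13, 21, 17, 15, 5, 2, 20, 19]
  3 vs larger child 26 at index 1, swap → [26, 3, 18, 13, 21, 17, 15, 5, 2, 20, 19]
  3 vs larger child 21 at index 4, swap → [26, 21, 18, 13, 3, 17, 15, 5, 2, 20, 19]
  3 vs larger child 20 at index 9, swap → [26, 21, 18, 13, 20, 17, 15, 5, 2, 3, 19]
extract-max #5 returns 26:
  remove root 26; move last element 19 to root → [19, 21, 18, 13, 20, 17, 15, 5, 2, 3]
  19 vs larger child 21 at index 1, swap → [21, 19, 18, 13, 20, 17, 15, 5, 2, 3]
  19 vs larger child 20 at index 4, swap → [21, 20, 18, 13, 19, 17, 15, 5, 2, 3]
extract-max #6 returns 21:
  remove root 21; move last element 3 to root → [3, 20, 18, 13, 19, 17, 15, 5, 2]
  3 vs larger child 20 at index 1, swap → [20, 3, 18, 13, 19, 17, 15, 5, 2]
  3 vs larger child 19 at index 4, swap → [20, 19, 18, 13, 3, 17, 15, 5, 2]

[20, 19, 18, 13, 3, 17, 15, 5, 2]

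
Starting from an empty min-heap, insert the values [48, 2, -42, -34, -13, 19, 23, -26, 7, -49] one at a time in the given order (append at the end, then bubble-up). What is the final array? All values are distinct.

Insert 48:
  append 48 at index 0 → [48] (no swap needed)
Insert 2:
  append 2 at index 1 → [48, 2]
  2 < parent 48 at index 0, swap → [2, 48]
Insert -42:
  append -42 at index 2 → [2, 48, -42]
  -42 < parent 2 at index 0, swap → [-42, 48, 2]
Insert -34:
  append -34 at index 3 → [-42, 48, 2, -34]
  -34 < parent 48 at index 1, swap → [-42, -34, 2, 48]
Insert -13:
  append -13 at index 4 → [-42, -34, 2, 48, -13] (no swap needed)
Insert 19:
  append 19 at index 5 → [-42, -34, 2, 48, -13, 19] (no swap needed)
Insert 23:
  append 23 at index 6 → [-42, -34, 2, 48, -13, 19, 23] (no swap needed)
Insert -26:
  append -26 at index 7 → [-42, -34, 2, 48, -13, 19, 23, -26]
  -26 < parent 48 at index 3, swap → [-42, -34, 2, -26, -13, 19, 23, 48]
Insert 7:
  append 7 at index 8 → [-42, -34, 2, -26, -13, 19, 23, 48, 7] (no swap needed)
Insert -49:
  append -49 at index 9 → [-42, -34, 2, -26, -13, 19, 23, 48, 7, -49]
  -49 < parent -13 at index 4, swap → [-42, -34, 2, -26, -49, 19, 23, 48, 7, -13]
  -49 < parent -34 at index 1, swap → [-42, -49, 2, -26, -34, 19, 23, 48, 7, -13]
  -49 < parent -42 at index 0, swap → [-49, -42, 2, -26, -34, 19, 23, 48, 7, -13]

[-49, -42, 2, -26, -34, 19, 23, 48, 7, -13]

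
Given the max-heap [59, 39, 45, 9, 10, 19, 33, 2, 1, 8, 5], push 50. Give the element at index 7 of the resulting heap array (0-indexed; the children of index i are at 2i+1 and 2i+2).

append 50 at index 11 → [59, 39, 45, 9, 10, 19, 33, 2, 1, 8, 5, 50]
50 > parent 19 at index 5, swap → [59, 39, 45, 9, 10, 50, 33, 2, 1, 8, 5, 19]
50 > parent 45 at index 2, swap → [59, 39, 50, 9, 10, 45, 33, 2, 1, 8, 5, 19]
resulting array: [59, 39, 50, 9, 10, 45, 33, 2, 1, 8, 5, 19]

2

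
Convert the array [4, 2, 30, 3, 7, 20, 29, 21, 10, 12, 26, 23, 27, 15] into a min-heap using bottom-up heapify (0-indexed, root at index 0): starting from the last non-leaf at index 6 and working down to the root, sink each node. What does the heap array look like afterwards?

sift down from index 6:
  29 vs only child 15 at index 13, swap → [4, 2, 30, 3, 7, 20, 15, 21, 10, 12, 26, 23, 27, 29]
sift down from index 5: already satisfies heap property
sift down from index 4: already satisfies heap property
sift down from index 3: already satisfies heap property
sift down from index 2:
  30 vs smaller child 15 at index 6, swap → [4, 2, 15, 3, 7, 20, 30, 21, 10, 12, 26, 23, 27, 29]
  30 vs only child 29 at index 13, swap → [4, 2, 15, 3, 7, 20, 29, 21, 10, 12, 26, 23, 27, 30]
sift down from index 1: already satisfies heap property
sift down from index 0:
  4 vs smaller child 2 at index 1, swap → [2, 4, 15, 3, 7, 20, 29, 21, 10, 12, 26, 23, 27, 30]
  4 vs smaller child 3 at index 3, swap → [2, 3, 15, 4, 7, 20, 29, 21, 10, 12, 26, 23, 27, 30]

[2, 3, 15, 4, 7, 20, 29, 21, 10, 12, 26, 23, 27, 30]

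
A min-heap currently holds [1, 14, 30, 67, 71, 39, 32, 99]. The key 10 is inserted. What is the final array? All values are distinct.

append 10 at index 8 → [1, 14, 30, 67, 71, 39, 32, 99, 10]
10 < parent 67 at index 3, swap → [1, 14, 30, 10, 71, 39, 32, 99, 67]
10 < parent 14 at index 1, swap → [1, 10, 30, 14, 71, 39, 32, 99, 67]

[1, 10, 30, 14, 71, 39, 32, 99, 67]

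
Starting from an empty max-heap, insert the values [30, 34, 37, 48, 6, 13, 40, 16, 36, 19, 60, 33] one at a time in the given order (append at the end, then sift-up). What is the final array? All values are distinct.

[60, 48, 40, 36, 37, 33, 34, 16, 30, 6, 19, 13]

Insert 30:
  append 30 at index 0 → [30] (no swap needed)
Insert 34:
  append 34 at index 1 → [30, 34]
  34 > parent 30 at index 0, swap → [34, 30]
Insert 37:
  append 37 at index 2 → [34, 30, 37]
  37 > parent 34 at index 0, swap → [37, 30, 34]
Insert 48:
  append 48 at index 3 → [37, 30, 34, 48]
  48 > parent 30 at index 1, swap → [37, 48, 34, 30]
  48 > parent 37 at index 0, swap → [48, 37, 34, 30]
Insert 6:
  append 6 at index 4 → [48, 37, 34, 30, 6] (no swap needed)
Insert 13:
  append 13 at index 5 → [48, 37, 34, 30, 6, 13] (no swap needed)
Insert 40:
  append 40 at index 6 → [48, 37, 34, 30, 6, 13, 40]
  40 > parent 34 at index 2, swap → [48, 37, 40, 30, 6, 13, 34]
Insert 16:
  append 16 at index 7 → [48, 37, 40, 30, 6, 13, 34, 16] (no swap needed)
Insert 36:
  append 36 at index 8 → [48, 37, 40, 30, 6, 13, 34, 16, 36]
  36 > parent 30 at index 3, swap → [48, 37, 40, 36, 6, 13, 34, 16, 30]
Insert 19:
  append 19 at index 9 → [48, 37, 40, 36, 6, 13, 34, 16, 30, 19]
  19 > parent 6 at index 4, swap → [48, 37, 40, 36, 19, 13, 34, 16, 30, 6]
Insert 60:
  append 60 at index 10 → [48, 37, 40, 36, 19, 13, 34, 16, 30, 6, 60]
  60 > parent 19 at index 4, swap → [48, 37, 40, 36, 60, 13, 34, 16, 30, 6, 19]
  60 > parent 37 at index 1, swap → [48, 60, 40, 36, 37, 13, 34, 16, 30, 6, 19]
  60 > parent 48 at index 0, swap → [60, 48, 40, 36, 37, 13, 34, 16, 30, 6, 19]
Insert 33:
  append 33 at index 11 → [60, 48, 40, 36, 37, 13, 34, 16, 30, 6, 19, 33]
  33 > parent 13 at index 5, swap → [60, 48, 40, 36, 37, 33, 34, 16, 30, 6, 19, 13]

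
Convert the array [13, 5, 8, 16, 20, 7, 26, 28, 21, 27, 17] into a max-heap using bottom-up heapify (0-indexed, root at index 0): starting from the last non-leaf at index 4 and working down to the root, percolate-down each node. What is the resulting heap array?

[28, 27, 26, 21, 20, 7, 8, 16, 5, 13, 17]

sift down from index 4:
  20 vs larger child 27 at index 9, swap → [13, 5, 8, 16, 27, 7, 26, 28, 21, 20, 17]
sift down from index 3:
  16 vs larger child 28 at index 7, swap → [13, 5, 8, 28, 27, 7, 26, 16, 21, 20, 17]
sift down from index 2:
  8 vs larger child 26 at index 6, swap → [13, 5, 26, 28, 27, 7, 8, 16, 21, 20, 17]
sift down from index 1:
  5 vs larger child 28 at index 3, swap → [13, 28, 26, 5, 27, 7, 8, 16, 21, 20, 17]
  5 vs larger child 21 at index 8, swap → [13, 28, 26, 21, 27, 7, 8, 16, 5, 20, 17]
sift down from index 0:
  13 vs larger child 28 at index 1, swap → [28, 13, 26, 21, 27, 7, 8, 16, 5, 20, 17]
  13 vs larger child 27 at index 4, swap → [28, 27, 26, 21, 13, 7, 8, 16, 5, 20, 17]
  13 vs larger child 20 at index 9, swap → [28, 27, 26, 21, 20, 7, 8, 16, 5, 13, 17]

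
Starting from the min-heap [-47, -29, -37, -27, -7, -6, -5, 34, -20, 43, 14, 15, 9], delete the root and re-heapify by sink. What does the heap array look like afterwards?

[-37, -29, -6, -27, -7, 9, -5, 34, -20, 43, 14, 15]

remove root -47; move last element 9 to root → [9, -29, -37, -27, -7, -6, -5, 34, -20, 43, 14, 15]
9 vs smaller child -37 at index 2, swap → [-37, -29, 9, -27, -7, -6, -5, 34, -20, 43, 14, 15]
9 vs smaller child -6 at index 5, swap → [-37, -29, -6, -27, -7, 9, -5, 34, -20, 43, 14, 15]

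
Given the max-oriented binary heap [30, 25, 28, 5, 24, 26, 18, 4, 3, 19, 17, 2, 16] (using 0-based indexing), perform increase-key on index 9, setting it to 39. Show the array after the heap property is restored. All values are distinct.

[39, 30, 28, 5, 25, 26, 18, 4, 3, 24, 17, 2, 16]

set index 9 from 19 to 39 → [30, 25, 28, 5, 24, 26, 18, 4, 3, 39, 17, 2, 16]
39 > parent 24 at index 4, swap → [30, 25, 28, 5, 39, 26, 18, 4, 3, 24, 17, 2, 16]
39 > parent 25 at index 1, swap → [30, 39, 28, 5, 25, 26, 18, 4, 3, 24, 17, 2, 16]
39 > parent 30 at index 0, swap → [39, 30, 28, 5, 25, 26, 18, 4, 3, 24, 17, 2, 16]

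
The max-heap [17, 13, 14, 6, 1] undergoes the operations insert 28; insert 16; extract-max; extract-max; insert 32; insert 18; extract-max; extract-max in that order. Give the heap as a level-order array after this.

[16, 13, 14, 6, 1]

insert 28:
  append 28 at index 5 → [17, 13, 14, 6, 1, 28]
  28 > parent 14 at index 2, swap → [17, 13, 28, 6, 1, 14]
  28 > parent 17 at index 0, swap → [28, 13, 17, 6, 1, 14]
insert 16:
  append 16 at index 6 → [28, 13, 17, 6, 1, 14, 16] (no swap needed)
extract-max → returns 28:
  remove root 28; move last element 16 to root → [16, 13, 17, 6, 1, 14]
  16 vs larger child 17 at index 2, swap → [17, 13, 16, 6, 1, 14]
extract-max → returns 17:
  remove root 17; move last element 14 to root → [14, 13, 16, 6, 1]
  14 vs larger child 16 at index 2, swap → [16, 13, 14, 6, 1]
insert 32:
  append 32 at index 5 → [16, 13, 14, 6, 1, 32]
  32 > parent 14 at index 2, swap → [16, 13, 32, 6, 1, 14]
  32 > parent 16 at index 0, swap → [32, 13, 16, 6, 1, 14]
insert 18:
  append 18 at index 6 → [32, 13, 16, 6, 1, 14, 18]
  18 > parent 16 at index 2, swap → [32, 13, 18, 6, 1, 14, 16]
extract-max → returns 32:
  remove root 32; move last element 16 to root → [16, 13, 18, 6, 1, 14]
  16 vs larger child 18 at index 2, swap → [18, 13, 16, 6, 1, 14]
extract-max → returns 18:
  remove root 18; move last element 14 to root → [14, 13, 16, 6, 1]
  14 vs larger child 16 at index 2, swap → [16, 13, 14, 6, 1]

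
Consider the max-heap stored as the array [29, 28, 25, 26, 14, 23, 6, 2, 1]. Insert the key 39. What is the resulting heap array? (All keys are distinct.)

[39, 29, 25, 26, 28, 23, 6, 2, 1, 14]

append 39 at index 9 → [29, 28, 25, 26, 14, 23, 6, 2, 1, 39]
39 > parent 14 at index 4, swap → [29, 28, 25, 26, 39, 23, 6, 2, 1, 14]
39 > parent 28 at index 1, swap → [29, 39, 25, 26, 28, 23, 6, 2, 1, 14]
39 > parent 29 at index 0, swap → [39, 29, 25, 26, 28, 23, 6, 2, 1, 14]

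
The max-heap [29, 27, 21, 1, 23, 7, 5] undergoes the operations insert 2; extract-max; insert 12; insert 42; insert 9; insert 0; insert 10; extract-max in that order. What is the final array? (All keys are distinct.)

[27, 23, 21, 12, 9, 10, 5, 2, 7, 1, 0]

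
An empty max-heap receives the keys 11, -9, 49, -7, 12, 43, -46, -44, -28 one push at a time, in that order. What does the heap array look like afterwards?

Insert 11:
  append 11 at index 0 → [11] (no swap needed)
Insert -9:
  append -9 at index 1 → [11, -9] (no swap needed)
Insert 49:
  append 49 at index 2 → [11, -9, 49]
  49 > parent 11 at index 0, swap → [49, -9, 11]
Insert -7:
  append -7 at index 3 → [49, -9, 11, -7]
  -7 > parent -9 at index 1, swap → [49, -7, 11, -9]
Insert 12:
  append 12 at index 4 → [49, -7, 11, -9, 12]
  12 > parent -7 at index 1, swap → [49, 12, 11, -9, -7]
Insert 43:
  append 43 at index 5 → [49, 12, 11, -9, -7, 43]
  43 > parent 11 at index 2, swap → [49, 12, 43, -9, -7, 11]
Insert -46:
  append -46 at index 6 → [49, 12, 43, -9, -7, 11, -46] (no swap needed)
Insert -44:
  append -44 at index 7 → [49, 12, 43, -9, -7, 11, -46, -44] (no swap needed)
Insert -28:
  append -28 at index 8 → [49, 12, 43, -9, -7, 11, -46, -44, -28] (no swap needed)

[49, 12, 43, -9, -7, 11, -46, -44, -28]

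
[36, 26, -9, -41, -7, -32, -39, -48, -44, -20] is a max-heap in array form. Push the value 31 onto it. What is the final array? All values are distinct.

[36, 31, -9, -41, 26, -32, -39, -48, -44, -20, -7]

append 31 at index 10 → [36, 26, -9, -41, -7, -32, -39, -48, -44, -20, 31]
31 > parent -7 at index 4, swap → [36, 26, -9, -41, 31, -32, -39, -48, -44, -20, -7]
31 > parent 26 at index 1, swap → [36, 31, -9, -41, 26, -32, -39, -48, -44, -20, -7]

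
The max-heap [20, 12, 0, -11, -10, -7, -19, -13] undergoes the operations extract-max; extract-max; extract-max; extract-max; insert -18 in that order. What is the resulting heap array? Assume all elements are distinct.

[-10, -11, -19, -13, -18]

extract-max → returns 20:
  remove root 20; move last element -13 to root → [-13, 12, 0, -11, -10, -7, -19]
  -13 vs larger child 12 at index 1, swap → [12, -13, 0, -11, -10, -7, -19]
  -13 vs larger child -10 at index 4, swap → [12, -10, 0, -11, -13, -7, -19]
extract-max → returns 12:
  remove root 12; move last element -19 to root → [-19, -10, 0, -11, -13, -7]
  -19 vs larger child 0 at index 2, swap → [0, -10, -19, -11, -13, -7]
  -19 vs only child -7 at index 5, swap → [0, -10, -7, -11, -13, -19]
extract-max → returns 0:
  remove root 0; move last element -19 to root → [-19, -10, -7, -11, -13]
  -19 vs larger child -7 at index 2, swap → [-7, -10, -19, -11, -13]
extract-max → returns -7:
  remove root -7; move last element -13 to root → [-13, -10, -19, -11]
  -13 vs larger child -10 at index 1, swap → [-10, -13, -19, -11]
  -13 vs only child -11 at index 3, swap → [-10, -11, -19, -13]
insert -18:
  append -18 at index 4 → [-10, -11, -19, -13, -18] (no swap needed)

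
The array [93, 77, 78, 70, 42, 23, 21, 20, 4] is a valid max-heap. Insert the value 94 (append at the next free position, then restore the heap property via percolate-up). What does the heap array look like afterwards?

append 94 at index 9 → [93, 77, 78, 70, 42, 23, 21, 20, 4, 94]
94 > parent 42 at index 4, swap → [93, 77, 78, 70, 94, 23, 21, 20, 4, 42]
94 > parent 77 at index 1, swap → [93, 94, 78, 70, 77, 23, 21, 20, 4, 42]
94 > parent 93 at index 0, swap → [94, 93, 78, 70, 77, 23, 21, 20, 4, 42]

[94, 93, 78, 70, 77, 23, 21, 20, 4, 42]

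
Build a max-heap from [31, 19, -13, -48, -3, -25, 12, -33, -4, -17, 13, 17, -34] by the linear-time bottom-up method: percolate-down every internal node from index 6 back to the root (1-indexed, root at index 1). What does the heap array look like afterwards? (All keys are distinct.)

[31, 19, 17, -4, 13, -13, 12, -33, -48, -17, -3, -25, -34]

sift down from index 6:
  -25 vs larger child 17 at index 12, swap → [31, 19, -13, -48, -3, 17, 12, -33, -4, -17, 13, -25, -34]
sift down from index 5:
  -3 vs larger child 13 at index 11, swap → [31, 19, -13, -48, 13, 17, 12, -33, -4, -17, -3, -25, -34]
sift down from index 4:
  -48 vs larger child -4 at index 9, swap → [31, 19, -13, -4, 13, 17, 12, -33, -48, -17, -3, -25, -34]
sift down from index 3:
  -13 vs larger child 17 at index 6, swap → [31, 19, 17, -4, 13, -13, 12, -33, -48, -17, -3, -25, -34]
sift down from index 2: already satisfies heap property
sift down from index 1: already satisfies heap property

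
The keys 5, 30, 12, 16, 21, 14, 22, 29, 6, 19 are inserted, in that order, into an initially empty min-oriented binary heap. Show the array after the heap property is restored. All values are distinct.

Insert 5:
  append 5 at index 0 → [5] (no swap needed)
Insert 30:
  append 30 at index 1 → [5, 30] (no swap needed)
Insert 12:
  append 12 at index 2 → [5, 30, 12] (no swap needed)
Insert 16:
  append 16 at index 3 → [5, 30, 12, 16]
  16 < parent 30 at index 1, swap → [5, 16, 12, 30]
Insert 21:
  append 21 at index 4 → [5, 16, 12, 30, 21] (no swap needed)
Insert 14:
  append 14 at index 5 → [5, 16, 12, 30, 21, 14] (no swap needed)
Insert 22:
  append 22 at index 6 → [5, 16, 12, 30, 21, 14, 22] (no swap needed)
Insert 29:
  append 29 at index 7 → [5, 16, 12, 30, 21, 14, 22, 29]
  29 < parent 30 at index 3, swap → [5, 16, 12, 29, 21, 14, 22, 30]
Insert 6:
  append 6 at index 8 → [5, 16, 12, 29, 21, 14, 22, 30, 6]
  6 < parent 29 at index 3, swap → [5, 16, 12, 6, 21, 14, 22, 30, 29]
  6 < parent 16 at index 1, swap → [5, 6, 12, 16, 21, 14, 22, 30, 29]
Insert 19:
  append 19 at index 9 → [5, 6, 12, 16, 21, 14, 22, 30, 29, 19]
  19 < parent 21 at index 4, swap → [5, 6, 12, 16, 19, 14, 22, 30, 29, 21]

[5, 6, 12, 16, 19, 14, 22, 30, 29, 21]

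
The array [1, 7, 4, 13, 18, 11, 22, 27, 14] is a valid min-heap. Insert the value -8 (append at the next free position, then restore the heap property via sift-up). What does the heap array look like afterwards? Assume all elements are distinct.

append -8 at index 9 → [1, 7, 4, 13, 18, 11, 22, 27, 14, -8]
-8 < parent 18 at index 4, swap → [1, 7, 4, 13, -8, 11, 22, 27, 14, 18]
-8 < parent 7 at index 1, swap → [1, -8, 4, 13, 7, 11, 22, 27, 14, 18]
-8 < parent 1 at index 0, swap → [-8, 1, 4, 13, 7, 11, 22, 27, 14, 18]

[-8, 1, 4, 13, 7, 11, 22, 27, 14, 18]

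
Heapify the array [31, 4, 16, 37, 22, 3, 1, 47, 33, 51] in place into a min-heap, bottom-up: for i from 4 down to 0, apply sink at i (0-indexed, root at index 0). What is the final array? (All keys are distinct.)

[1, 4, 3, 33, 22, 31, 16, 47, 37, 51]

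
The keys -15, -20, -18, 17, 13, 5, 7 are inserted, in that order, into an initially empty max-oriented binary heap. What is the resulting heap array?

Insert -15:
  append -15 at index 0 → [-15] (no swap needed)
Insert -20:
  append -20 at index 1 → [-15, -20] (no swap needed)
Insert -18:
  append -18 at index 2 → [-15, -20, -18] (no swap needed)
Insert 17:
  append 17 at index 3 → [-15, -20, -18, 17]
  17 > parent -20 at index 1, swap → [-15, 17, -18, -20]
  17 > parent -15 at index 0, swap → [17, -15, -18, -20]
Insert 13:
  append 13 at index 4 → [17, -15, -18, -20, 13]
  13 > parent -15 at index 1, swap → [17, 13, -18, -20, -15]
Insert 5:
  append 5 at index 5 → [17, 13, -18, -20, -15, 5]
  5 > parent -18 at index 2, swap → [17, 13, 5, -20, -15, -18]
Insert 7:
  append 7 at index 6 → [17, 13, 5, -20, -15, -18, 7]
  7 > parent 5 at index 2, swap → [17, 13, 7, -20, -15, -18, 5]

[17, 13, 7, -20, -15, -18, 5]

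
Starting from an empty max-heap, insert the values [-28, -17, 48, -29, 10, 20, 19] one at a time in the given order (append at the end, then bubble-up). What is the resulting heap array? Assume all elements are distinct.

Insert -28:
  append -28 at index 0 → [-28] (no swap needed)
Insert -17:
  append -17 at index 1 → [-28, -17]
  -17 > parent -28 at index 0, swap → [-17, -28]
Insert 48:
  append 48 at index 2 → [-17, -28, 48]
  48 > parent -17 at index 0, swap → [48, -28, -17]
Insert -29:
  append -29 at index 3 → [48, -28, -17, -29] (no swap needed)
Insert 10:
  append 10 at index 4 → [48, -28, -17, -29, 10]
  10 > parent -28 at index 1, swap → [48, 10, -17, -29, -28]
Insert 20:
  append 20 at index 5 → [48, 10, -17, -29, -28, 20]
  20 > parent -17 at index 2, swap → [48, 10, 20, -29, -28, -17]
Insert 19:
  append 19 at index 6 → [48, 10, 20, -29, -28, -17, 19] (no swap needed)

[48, 10, 20, -29, -28, -17, 19]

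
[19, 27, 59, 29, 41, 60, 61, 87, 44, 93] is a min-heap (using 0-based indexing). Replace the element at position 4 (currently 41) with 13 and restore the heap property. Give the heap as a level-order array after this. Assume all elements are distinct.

[13, 19, 59, 29, 27, 60, 61, 87, 44, 93]

set index 4 from 41 to 13 → [19, 27, 59, 29, 13, 60, 61, 87, 44, 93]
13 < parent 27 at index 1, swap → [19, 13, 59, 29, 27, 60, 61, 87, 44, 93]
13 < parent 19 at index 0, swap → [13, 19, 59, 29, 27, 60, 61, 87, 44, 93]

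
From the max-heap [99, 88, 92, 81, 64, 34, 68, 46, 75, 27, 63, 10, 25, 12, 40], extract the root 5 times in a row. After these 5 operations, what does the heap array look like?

extract-max #1 returns 99:
  remove root 99; move last element 40 to root → [40, 88, 92, 81, 64, 34, 68, 46, 75, 27, 63, 10, 25, 12]
  40 vs larger child 92 at index 2, swap → [92, 88, 40, 81, 64, 34, 68, 46, 75, 27, 63, 10, 25, 12]
  40 vs larger child 68 at index 6, swap → [92, 88, 68, 81, 64, 34, 40, 46, 75, 27, 63, 10, 25, 12]
extract-max #2 returns 92:
  remove root 92; move last element 12 to root → [12, 88, 68, 81, 64, 34, 40, 46, 75, 27, 63, 10, 25]
  12 vs larger child 88 at index 1, swap → [88, 12, 68, 81, 64, 34, 40, 46, 75, 27, 63, 10, 25]
  12 vs larger child 81 at index 3, swap → [88, 81, 68, 12, 64, 34, 40, 46, 75, 27, 63, 10, 25]
  12 vs larger child 75 at index 8, swap → [88, 81, 68, 75, 64, 34, 40, 46, 12, 27, 63, 10, 25]
extract-max #3 returns 88:
  remove root 88; move last element 25 to root → [25, 81, 68, 75, 64, 34, 40, 46, 12, 27, 63, 10]
  25 vs larger child 81 at index 1, swap → [81, 25, 68, 75, 64, 34, 40, 46, 12, 27, 63, 10]
  25 vs larger child 75 at index 3, swap → [81, 75, 68, 25, 64, 34, 40, 46, 12, 27, 63, 10]
  25 vs larger child 46 at index 7, swap → [81, 75, 68, 46, 64, 34, 40, 25, 12, 27, 63, 10]
extract-max #4 returns 81:
  remove root 81; move last element 10 to root → [10, 75, 68, 46, 64, 34, 40, 25, 12, 27, 63]
  10 vs larger child 75 at index 1, swap → [75, 10, 68, 46, 64, 34, 40, 25, 12, 27, 63]
  10 vs larger child 64 at index 4, swap → [75, 64, 68, 46, 10, 34, 40, 25, 12, 27, 63]
  10 vs larger child 63 at index 10, swap → [75, 64, 68, 46, 63, 34, 40, 25, 12, 27, 10]
extract-max #5 returns 75:
  remove root 75; move last element 10 to root → [10, 64, 68, 46, 63, 34, 40, 25, 12, 27]
  10 vs larger child 68 at index 2, swap → [68, 64, 10, 46, 63, 34, 40, 25, 12, 27]
  10 vs larger child 40 at index 6, swap → [68, 64, 40, 46, 63, 34, 10, 25, 12, 27]

[68, 64, 40, 46, 63, 34, 10, 25, 12, 27]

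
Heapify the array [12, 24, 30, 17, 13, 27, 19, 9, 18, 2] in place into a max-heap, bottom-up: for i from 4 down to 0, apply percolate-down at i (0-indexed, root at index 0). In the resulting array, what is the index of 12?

sift down from index 4: already satisfies heap property
sift down from index 3:
  17 vs larger child 18 at index 8, swap → [12, 24, 30, 18, 13, 27, 19, 9, 17, 2]
sift down from index 2: already satisfies heap property
sift down from index 1: already satisfies heap property
sift down from index 0:
  12 vs larger child 30 at index 2, swap → [30, 24, 12, 18, 13, 27, 19, 9, 17, 2]
  12 vs larger child 27 at index 5, swap → [30, 24, 27, 18, 13, 12, 19, 9, 17, 2]
resulting array: [30, 24, 27, 18, 13, 12, 19, 9, 17, 2]

5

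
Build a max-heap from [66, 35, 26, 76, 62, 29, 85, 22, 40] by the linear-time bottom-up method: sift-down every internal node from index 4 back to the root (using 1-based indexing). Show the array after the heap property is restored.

[85, 76, 66, 40, 62, 29, 26, 22, 35]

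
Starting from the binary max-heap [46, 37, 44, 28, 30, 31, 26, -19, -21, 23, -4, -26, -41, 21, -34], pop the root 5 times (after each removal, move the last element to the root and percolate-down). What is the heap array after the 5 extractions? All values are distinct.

[28, 23, 26, -19, 21, -26, -41, -34, -21, -4]

extract-max #1 returns 46:
  remove root 46; move last element -34 to root → [-34, 37, 44, 28, 30, 31, 26, -19, -21, 23, -4, -26, -41, 21]
  -34 vs larger child 44 at index 2, swap → [44, 37, -34, 28, 30, 31, 26, -19, -21, 23, -4, -26, -41, 21]
  -34 vs larger child 31 at index 5, swap → [44, 37, 31, 28, 30, -34, 26, -19, -21, 23, -4, -26, -41, 21]
  -34 vs larger child -26 at index 11, swap → [44, 37, 31, 28, 30, -26, 26, -19, -21, 23, -4, -34, -41, 21]
extract-max #2 returns 44:
  remove root 44; move last element 21 to root → [21, 37, 31, 28, 30, -26, 26, -19, -21, 23, -4, -34, -41]
  21 vs larger child 37 at index 1, swap → [37, 21, 31, 28, 30, -26, 26, -19, -21, 23, -4, -34, -41]
  21 vs larger child 30 at index 4, swap → [37, 30, 31, 28, 21, -26, 26, -19, -21, 23, -4, -34, -41]
  21 vs larger child 23 at index 9, swap → [37, 30, 31, 28, 23, -26, 26, -19, -21, 21, -4, -34, -41]
extract-max #3 returns 37:
  remove root 37; move last element -41 to root → [-41, 30, 31, 28, 23, -26, 26, -19, -21, 21, -4, -34]
  -41 vs larger child 31 at index 2, swap → [31, 30, -41, 28, 23, -26, 26, -19, -21, 21, -4, -34]
  -41 vs larger child 26 at index 6, swap → [31, 30, 26, 28, 23, -26, -41, -19, -21, 21, -4, -34]
extract-max #4 returns 31:
  remove root 31; move last element -34 to root → [-34, 30, 26, 28, 23, -26, -41, -19, -21, 21, -4]
  -34 vs larger child 30 at index 1, swap → [30, -34, 26, 28, 23, -26, -41, -19, -21, 21, -4]
  -34 vs larger child 28 at index 3, swap → [30, 28, 26, -34, 23, -26, -41, -19, -21, 21, -4]
  -34 vs larger child -19 at index 7, swap → [30, 28, 26, -19, 23, -26, -41, -34, -21, 21, -4]
extract-max #5 returns 30:
  remove root 30; move last element -4 to root → [-4, 28, 26, -19, 23, -26, -41, -34, -21, 21]
  -4 vs larger child 28 at index 1, swap → [28, -4, 26, -19, 23, -26, -41, -34, -21, 21]
  -4 vs larger child 23 at index 4, swap → [28, 23, 26, -19, -4, -26, -41, -34, -21, 21]
  -4 vs only child 21 at index 9, swap → [28, 23, 26, -19, 21, -26, -41, -34, -21, -4]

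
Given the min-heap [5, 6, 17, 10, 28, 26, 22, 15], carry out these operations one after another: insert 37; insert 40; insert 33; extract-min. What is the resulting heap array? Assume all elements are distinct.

insert 37:
  append 37 at index 8 → [5, 6, 17, 10, 28, 26, 22, 15, 37] (no swap needed)
insert 40:
  append 40 at index 9 → [5, 6, 17, 10, 28, 26, 22, 15, 37, 40] (no swap needed)
insert 33:
  append 33 at index 10 → [5, 6, 17, 10, 28, 26, 22, 15, 37, 40, 33] (no swap needed)
extract-min → returns 5:
  remove root 5; move last element 33 to root → [33, 6, 17, 10, 28, 26, 22, 15, 37, 40]
  33 vs smaller child 6 at index 1, swap → [6, 33, 17, 10, 28, 26, 22, 15, 37, 40]
  33 vs smaller child 10 at index 3, swap → [6, 10, 17, 33, 28, 26, 22, 15, 37, 40]
  33 vs smaller child 15 at index 7, swap → [6, 10, 17, 15, 28, 26, 22, 33, 37, 40]

[6, 10, 17, 15, 28, 26, 22, 33, 37, 40]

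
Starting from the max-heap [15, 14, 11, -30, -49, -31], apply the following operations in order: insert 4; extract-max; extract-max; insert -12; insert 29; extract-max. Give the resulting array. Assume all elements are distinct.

[11, 4, -12, -30, -49, -31]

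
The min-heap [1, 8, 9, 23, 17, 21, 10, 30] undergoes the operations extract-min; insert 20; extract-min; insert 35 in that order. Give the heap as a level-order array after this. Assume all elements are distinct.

[9, 17, 10, 20, 30, 21, 23, 35]

extract-min → returns 1:
  remove root 1; move last element 30 to root → [30, 8, 9, 23, 17, 21, 10]
  30 vs smaller child 8 at index 1, swap → [8, 30, 9, 23, 17, 21, 10]
  30 vs smaller child 17 at index 4, swap → [8, 17, 9, 23, 30, 21, 10]
insert 20:
  append 20 at index 7 → [8, 17, 9, 23, 30, 21, 10, 20]
  20 < parent 23 at index 3, swap → [8, 17, 9, 20, 30, 21, 10, 23]
extract-min → returns 8:
  remove root 8; move last element 23 to root → [23, 17, 9, 20, 30, 21, 10]
  23 vs smaller child 9 at index 2, swap → [9, 17, 23, 20, 30, 21, 10]
  23 vs smaller child 10 at index 6, swap → [9, 17, 10, 20, 30, 21, 23]
insert 35:
  append 35 at index 7 → [9, 17, 10, 20, 30, 21, 23, 35] (no swap needed)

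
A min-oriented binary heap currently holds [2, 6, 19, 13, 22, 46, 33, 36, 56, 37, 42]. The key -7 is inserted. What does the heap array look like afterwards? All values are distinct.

append -7 at index 11 → [2, 6, 19, 13, 22, 46, 33, 36, 56, 37, 42, -7]
-7 < parent 46 at index 5, swap → [2, 6, 19, 13, 22, -7, 33, 36, 56, 37, 42, 46]
-7 < parent 19 at index 2, swap → [2, 6, -7, 13, 22, 19, 33, 36, 56, 37, 42, 46]
-7 < parent 2 at index 0, swap → [-7, 6, 2, 13, 22, 19, 33, 36, 56, 37, 42, 46]

[-7, 6, 2, 13, 22, 19, 33, 36, 56, 37, 42, 46]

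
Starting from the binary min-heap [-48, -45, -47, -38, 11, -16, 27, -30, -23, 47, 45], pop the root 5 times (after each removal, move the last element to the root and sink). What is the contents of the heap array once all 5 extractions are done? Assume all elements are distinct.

[-23, 11, -16, 47, 27, 45]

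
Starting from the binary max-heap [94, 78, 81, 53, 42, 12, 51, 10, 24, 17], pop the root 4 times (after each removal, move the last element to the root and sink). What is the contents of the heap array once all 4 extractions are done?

[51, 42, 17, 24, 10, 12]

extract-max #1 returns 94:
  remove root 94; move last element 17 to root → [17, 78, 81, 53, 42, 12, 51, 10, 24]
  17 vs larger child 81 at index 2, swap → [81, 78, 17, 53, 42, 12, 51, 10, 24]
  17 vs larger child 51 at index 6, swap → [81, 78, 51, 53, 42, 12, 17, 10, 24]
extract-max #2 returns 81:
  remove root 81; move last element 24 to root → [24, 78, 51, 53, 42, 12, 17, 10]
  24 vs larger child 78 at index 1, swap → [78, 24, 51, 53, 42, 12, 17, 10]
  24 vs larger child 53 at index 3, swap → [78, 53, 51, 24, 42, 12, 17, 10]
extract-max #3 returns 78:
  remove root 78; move last element 10 to root → [10, 53, 51, 24, 42, 12, 17]
  10 vs larger child 53 at index 1, swap → [53, 10, 51, 24, 42, 12, 17]
  10 vs larger child 42 at index 4, swap → [53, 42, 51, 24, 10, 12, 17]
extract-max #4 returns 53:
  remove root 53; move last element 17 to root → [17, 42, 51, 24, 10, 12]
  17 vs larger child 51 at index 2, swap → [51, 42, 17, 24, 10, 12]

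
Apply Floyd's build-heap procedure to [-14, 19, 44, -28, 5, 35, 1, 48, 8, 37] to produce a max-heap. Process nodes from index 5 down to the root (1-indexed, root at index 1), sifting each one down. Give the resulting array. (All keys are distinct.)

sift down from index 5:
  5 vs only child 37 at index 10, swap → [-14, 19, 44, -28, 37, 35, 1, 48, 8, 5]
sift down from index 4:
  -28 vs larger child 48 at index 8, swap → [-14, 19, 44, 48, 37, 35, 1, -28, 8, 5]
sift down from index 3: already satisfies heap property
sift down from index 2:
  19 vs larger child 48 at index 4, swap → [-14, 48, 44, 19, 37, 35, 1, -28, 8, 5]
sift down from index 1:
  -14 vs larger child 48 at index 2, swap → [48, -14, 44, 19, 37, 35, 1, -28, 8, 5]
  -14 vs larger child 37 at index 5, swap → [48, 37, 44, 19, -14, 35, 1, -28, 8, 5]
  -14 vs only child 5 at index 10, swap → [48, 37, 44, 19, 5, 35, 1, -28, 8, -14]

[48, 37, 44, 19, 5, 35, 1, -28, 8, -14]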